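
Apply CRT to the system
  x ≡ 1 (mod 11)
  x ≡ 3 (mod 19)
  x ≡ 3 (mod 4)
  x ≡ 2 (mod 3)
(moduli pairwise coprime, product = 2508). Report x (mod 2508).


Product of moduli M = 11 · 19 · 4 · 3 = 2508.
Merge one congruence at a time:
  Start: x ≡ 1 (mod 11).
  Combine with x ≡ 3 (mod 19); new modulus lcm = 209.
    Write x = 1 + 11·t and substitute into x ≡ 3 (mod 19): 11·t ≡ 3 − 1 = 2 (mod 19).
    The inverse of 11 mod 19 is 7 (since 11·7 = 77 = 4·19 + 1), so t ≡ 7·2 = 14 ≡ 14 (mod 19).
    Then x = 1 + 11·14 = 155, valid modulo lcm(11, 19) = 209: x ≡ 155 (mod 209).
  Combine with x ≡ 3 (mod 4); new modulus lcm = 836.
    Write x = 155 + 209·t and substitute into x ≡ 3 (mod 4): 209·t ≡ 3 − 155 = -152 (mod 4).
    Reduce coefficients mod 4: 1·t ≡ 0 (mod 4).
    So t ≡ 0 (mod 4).
    Then x = 155 + 209·0 = 155, valid modulo lcm(209, 4) = 836: x ≡ 155 (mod 836).
  Combine with x ≡ 2 (mod 3); new modulus lcm = 2508.
    Write x = 155 + 836·t and substitute into x ≡ 2 (mod 3): 836·t ≡ 2 − 155 = -153 (mod 3).
    Reduce coefficients mod 3: 2·t ≡ 0 (mod 3).
    The inverse of 2 mod 3 is 2 (since 2·2 = 4 = 1·3 + 1), so t ≡ 2·0 = 0 ≡ 0 (mod 3).
    Then x = 155 + 836·0 = 155, valid modulo lcm(836, 3) = 2508: x ≡ 155 (mod 2508).
Verify against each original: 155 mod 11 = 1, 155 mod 19 = 3, 155 mod 4 = 3, 155 mod 3 = 2.

x ≡ 155 (mod 2508).


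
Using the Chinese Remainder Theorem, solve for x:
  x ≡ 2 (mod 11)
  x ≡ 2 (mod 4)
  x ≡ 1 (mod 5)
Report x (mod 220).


Moduli 11, 4, 5 are pairwise coprime; by CRT there is a unique solution modulo M = 11 · 4 · 5 = 220.
Solve pairwise, accumulating the modulus:
  Start with x ≡ 2 (mod 11).
  Combine with x ≡ 2 (mod 4): since gcd(11, 4) = 1, we get a unique residue mod 44.
    Write x = 2 + 11·t and substitute into x ≡ 2 (mod 4): 11·t ≡ 2 − 2 = 0 (mod 4).
    Reduce coefficients mod 4: 3·t ≡ 0 (mod 4).
    The inverse of 3 mod 4 is 3 (since 3·3 = 9 = 2·4 + 1), so t ≡ 3·0 = 0 ≡ 0 (mod 4).
    Then x = 2 + 11·0 = 2, valid modulo lcm(11, 4) = 44: x ≡ 2 (mod 44).
  Combine with x ≡ 1 (mod 5): since gcd(44, 5) = 1, we get a unique residue mod 220.
    Write x = 2 + 44·t and substitute into x ≡ 1 (mod 5): 44·t ≡ 1 − 2 = -1 (mod 5).
    Reduce coefficients mod 5: 4·t ≡ 4 (mod 5).
    The inverse of 4 mod 5 is 4 (since 4·4 = 16 = 3·5 + 1), so t ≡ 4·4 = 16 ≡ 1 (mod 5).
    Then x = 2 + 44·1 = 46, valid modulo lcm(44, 5) = 220: x ≡ 46 (mod 220).
Verify: 46 mod 11 = 2 ✓, 46 mod 4 = 2 ✓, 46 mod 5 = 1 ✓.

x ≡ 46 (mod 220).


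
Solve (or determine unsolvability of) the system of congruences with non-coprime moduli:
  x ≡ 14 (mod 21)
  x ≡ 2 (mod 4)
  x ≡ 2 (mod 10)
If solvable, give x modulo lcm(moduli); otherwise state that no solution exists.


Moduli 21, 4, 10 are not pairwise coprime, so CRT works modulo lcm(m_i) when all pairwise compatibility conditions hold.
Pairwise compatibility: gcd(m_i, m_j) must divide a_i - a_j for every pair.
Merge one congruence at a time:
  Start: x ≡ 14 (mod 21).
  Combine with x ≡ 2 (mod 4): gcd(21, 4) = 1; 2 - 14 = -12, which IS divisible by 1, so compatible.
    Write x = 14 + 21·t and substitute into x ≡ 2 (mod 4): 21·t ≡ 2 − 14 = -12 (mod 4).
    Reduce coefficients mod 4: 1·t ≡ 0 (mod 4).
    So t ≡ 0 (mod 4).
    Then x = 14 + 21·0 = 14, valid modulo lcm(21, 4) = 84: x ≡ 14 (mod 84).
  Combine with x ≡ 2 (mod 10): gcd(84, 10) = 2; 2 - 14 = -12, which IS divisible by 2, so compatible.
    Write x = 14 + 84·t and substitute into x ≡ 2 (mod 10): 84·t ≡ 2 − 14 = -12 (mod 10).
    Divide the congruence (and modulus) by g = 2: 42·t ≡ -6 (mod 5).
    Reduce coefficients mod 5: 2·t ≡ 4 (mod 5).
    The inverse of 2 mod 5 is 3 (since 2·3 = 6 = 1·5 + 1), so t ≡ 3·4 = 12 ≡ 2 (mod 5).
    Then x = 14 + 84·2 = 182, valid modulo lcm(84, 10) = 420: x ≡ 182 (mod 420).
Verify: 182 mod 21 = 14, 182 mod 4 = 2, 182 mod 10 = 2.

x ≡ 182 (mod 420).


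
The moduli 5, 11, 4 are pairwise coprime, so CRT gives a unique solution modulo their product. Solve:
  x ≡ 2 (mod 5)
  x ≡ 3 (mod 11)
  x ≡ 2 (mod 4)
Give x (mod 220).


Moduli 5, 11, 4 are pairwise coprime; by CRT there is a unique solution modulo M = 5 · 11 · 4 = 220.
Solve pairwise, accumulating the modulus:
  Start with x ≡ 2 (mod 5).
  Combine with x ≡ 3 (mod 11): since gcd(5, 11) = 1, we get a unique residue mod 55.
    Write x = 2 + 5·t and substitute into x ≡ 3 (mod 11): 5·t ≡ 3 − 2 = 1 (mod 11).
    The inverse of 5 mod 11 is 9 (since 5·9 = 45 = 4·11 + 1), so t ≡ 9·1 = 9 ≡ 9 (mod 11).
    Then x = 2 + 5·9 = 47, valid modulo lcm(5, 11) = 55: x ≡ 47 (mod 55).
  Combine with x ≡ 2 (mod 4): since gcd(55, 4) = 1, we get a unique residue mod 220.
    Write x = 47 + 55·t and substitute into x ≡ 2 (mod 4): 55·t ≡ 2 − 47 = -45 (mod 4).
    Reduce coefficients mod 4: 3·t ≡ 3 (mod 4).
    The inverse of 3 mod 4 is 3 (since 3·3 = 9 = 2·4 + 1), so t ≡ 3·3 = 9 ≡ 1 (mod 4).
    Then x = 47 + 55·1 = 102, valid modulo lcm(55, 4) = 220: x ≡ 102 (mod 220).
Verify: 102 mod 5 = 2 ✓, 102 mod 11 = 3 ✓, 102 mod 4 = 2 ✓.

x ≡ 102 (mod 220).


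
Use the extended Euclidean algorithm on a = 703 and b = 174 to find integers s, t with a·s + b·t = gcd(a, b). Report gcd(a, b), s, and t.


Euclidean algorithm on (703, 174) — divide until remainder is 0:
  703 = 4 · 174 + 7
  174 = 24 · 7 + 6
  7 = 1 · 6 + 1
  6 = 6 · 1 + 0
gcd(703, 174) = 1.
Track Bezout coefficients alongside the remainders: start with r₀ = 703 = a·1 + b·0 (s = 1, t = 0) and r₁ = 174 = a·0 + b·1 (s = 0, t = 1); each new remainder r_{k+1} = r_{k-1} − q_k·r_k inherits s_{k+1} = s_{k-1} − q_k·s_k, t_{k+1} = t_{k-1} − q_k·t_k, so r_k = a·s_k + b·t_k at every step:
  q = 4: r = 7, s = 1 − 4·0 = 1, t = 0 − 4·1 = -4  (check: 703·1 + 174·(-4) = 7)
  q = 24: r = 6, s = 0 − 24·1 = -24, t = 1 − 24·(-4) = 97  (check: 703·(-24) + 174·97 = 6)
  q = 1: r = 1, s = 1 − 1·(-24) = 25, t = -4 − 1·97 = -101  (check: 703·25 + 174·(-101) = 1)
The row with r = 1 (the gcd) gives the Bezout coefficients s = 25, t = -101.
Result: 703 · (25) + 174 · (-101) = 1.

gcd(703, 174) = 1; s = 25, t = -101 (check: 703·25 + 174·(-101) = 1).


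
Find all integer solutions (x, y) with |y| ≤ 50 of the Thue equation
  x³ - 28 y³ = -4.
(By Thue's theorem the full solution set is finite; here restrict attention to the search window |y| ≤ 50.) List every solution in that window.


The equation is x³ - 28y³ = -4. For fixed y, x³ = 28·y³ − 4, so a solution requires the RHS to be a perfect cube.
Strategy: iterate y from -50 to 50, compute RHS = 28·y³ − 4, and check whether it is a (positive or negative) perfect cube.
Check small values of y:
  y = 0: RHS = -4 is not a perfect cube.
  y = 1: RHS = 24 is not a perfect cube.
  y = -1: RHS = -32 is not a perfect cube.
  y = 2: RHS = 220 is not a perfect cube.
  y = -2: RHS = -228 is not a perfect cube.
  y = 3: RHS = 752 is not a perfect cube.
  y = -3: RHS = -760 is not a perfect cube.
Continuing the search up to |y| = 50 finds no solutions either.
No (x, y) in the scanned range satisfies the equation.

No integer solutions with |y| ≤ 50.


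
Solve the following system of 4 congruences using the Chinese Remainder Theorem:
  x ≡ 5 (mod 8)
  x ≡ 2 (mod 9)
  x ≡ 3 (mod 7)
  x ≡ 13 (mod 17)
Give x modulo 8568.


Product of moduli M = 8 · 9 · 7 · 17 = 8568.
Merge one congruence at a time:
  Start: x ≡ 5 (mod 8).
  Combine with x ≡ 2 (mod 9); new modulus lcm = 72.
    Write x = 5 + 8·t and substitute into x ≡ 2 (mod 9): 8·t ≡ 2 − 5 = -3 (mod 9).
    Reduce coefficients mod 9: 8·t ≡ 6 (mod 9).
    The inverse of 8 mod 9 is 8 (since 8·8 = 64 = 7·9 + 1), so t ≡ 8·6 = 48 ≡ 3 (mod 9).
    Then x = 5 + 8·3 = 29, valid modulo lcm(8, 9) = 72: x ≡ 29 (mod 72).
  Combine with x ≡ 3 (mod 7); new modulus lcm = 504.
    Write x = 29 + 72·t and substitute into x ≡ 3 (mod 7): 72·t ≡ 3 − 29 = -26 (mod 7).
    Reduce coefficients mod 7: 2·t ≡ 2 (mod 7).
    The inverse of 2 mod 7 is 4 (since 2·4 = 8 = 1·7 + 1), so t ≡ 4·2 = 8 ≡ 1 (mod 7).
    Then x = 29 + 72·1 = 101, valid modulo lcm(72, 7) = 504: x ≡ 101 (mod 504).
  Combine with x ≡ 13 (mod 17); new modulus lcm = 8568.
    Write x = 101 + 504·t and substitute into x ≡ 13 (mod 17): 504·t ≡ 13 − 101 = -88 (mod 17).
    Reduce coefficients mod 17: 11·t ≡ 14 (mod 17).
    The inverse of 11 mod 17 is 14 (since 11·14 = 154 = 9·17 + 1), so t ≡ 14·14 = 196 ≡ 9 (mod 17).
    Then x = 101 + 504·9 = 4637, valid modulo lcm(504, 17) = 8568: x ≡ 4637 (mod 8568).
Verify against each original: 4637 mod 8 = 5, 4637 mod 9 = 2, 4637 mod 7 = 3, 4637 mod 17 = 13.

x ≡ 4637 (mod 8568).


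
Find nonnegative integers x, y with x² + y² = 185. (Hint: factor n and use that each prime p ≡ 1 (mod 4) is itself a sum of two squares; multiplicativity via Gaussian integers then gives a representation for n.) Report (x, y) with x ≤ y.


Step 1: Factor n = 185 = 5 · 37.
Step 2: Check the mod-4 condition on each prime factor: 5 ≡ 1 (mod 4), exponent 1; 37 ≡ 1 (mod 4), exponent 1.
All primes ≡ 3 (mod 4) appear to even exponent (or don't appear), so by the two-squares theorem n IS expressible as a sum of two squares.
Step 3: Build a representation. Here n = 5 · 37 is a product of primes ≡ 1 (mod 4). Each prime p ≡ 1 (mod 4) is itself a sum of two squares; find a² by testing p − a² for a perfect square:
  5: 5 − 1² = 4 = 2² ⇒ 5 = 1² + 2².
  37: 37 − 1² = 36 = 6² ⇒ 37 = 1² + 6².
  Combine using the Brahmagupta–Fibonacci identity (a² + b²)(c² + d²) = (ac − bd)² + (ad + bc)² = (ac + bd)² + (ad − bc)²:
  5 · 37 = 185: from (1² + 2²)(1² + 6²), take (1·1 − 2·6, 1·6 + 2·1) = (1 − 12, 6 + 2) = (-11, 8); dropping signs (only squares matter) gives (11, 8); check 11² + 8² = 121 + 64 = 185 ✓.
Step 4: Order so x ≤ y and verify: 8² + 11² = 64 + 121 = 185 = n. ✓

n = 185 = 8² + 11² (one valid representation with x ≤ y).


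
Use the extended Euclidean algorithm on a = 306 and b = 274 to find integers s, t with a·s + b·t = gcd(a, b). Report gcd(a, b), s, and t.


Euclidean algorithm on (306, 274) — divide until remainder is 0:
  306 = 1 · 274 + 32
  274 = 8 · 32 + 18
  32 = 1 · 18 + 14
  18 = 1 · 14 + 4
  14 = 3 · 4 + 2
  4 = 2 · 2 + 0
gcd(306, 274) = 2.
Track Bezout coefficients alongside the remainders: start with r₀ = 306 = a·1 + b·0 (s = 1, t = 0) and r₁ = 274 = a·0 + b·1 (s = 0, t = 1); each new remainder r_{k+1} = r_{k-1} − q_k·r_k inherits s_{k+1} = s_{k-1} − q_k·s_k, t_{k+1} = t_{k-1} − q_k·t_k, so r_k = a·s_k + b·t_k at every step:
  q = 1: r = 32, s = 1 − 1·0 = 1, t = 0 − 1·1 = -1  (check: 306·1 + 274·(-1) = 32)
  q = 8: r = 18, s = 0 − 8·1 = -8, t = 1 − 8·(-1) = 9  (check: 306·(-8) + 274·9 = 18)
  q = 1: r = 14, s = 1 − 1·(-8) = 9, t = -1 − 1·9 = -10  (check: 306·9 + 274·(-10) = 14)
  q = 1: r = 4, s = -8 − 1·9 = -17, t = 9 − 1·(-10) = 19  (check: 306·(-17) + 274·19 = 4)
  q = 3: r = 2, s = 9 − 3·(-17) = 60, t = -10 − 3·19 = -67  (check: 306·60 + 274·(-67) = 2)
The row with r = 2 (the gcd) gives the Bezout coefficients s = 60, t = -67.
Result: 306 · (60) + 274 · (-67) = 2.

gcd(306, 274) = 2; s = 60, t = -67 (check: 306·60 + 274·(-67) = 2).


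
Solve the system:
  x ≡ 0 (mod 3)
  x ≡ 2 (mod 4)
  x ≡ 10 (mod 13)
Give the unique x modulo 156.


Moduli 3, 4, 13 are pairwise coprime; by CRT there is a unique solution modulo M = 3 · 4 · 13 = 156.
Solve pairwise, accumulating the modulus:
  Start with x ≡ 0 (mod 3).
  Combine with x ≡ 2 (mod 4): since gcd(3, 4) = 1, we get a unique residue mod 12.
    Write x = 0 + 3·t and substitute into x ≡ 2 (mod 4): 3·t ≡ 2 − 0 = 2 (mod 4).
    The inverse of 3 mod 4 is 3 (since 3·3 = 9 = 2·4 + 1), so t ≡ 3·2 = 6 ≡ 2 (mod 4).
    Then x = 0 + 3·2 = 6, valid modulo lcm(3, 4) = 12: x ≡ 6 (mod 12).
  Combine with x ≡ 10 (mod 13): since gcd(12, 13) = 1, we get a unique residue mod 156.
    Write x = 6 + 12·t and substitute into x ≡ 10 (mod 13): 12·t ≡ 10 − 6 = 4 (mod 13).
    The inverse of 12 mod 13 is 12 (since 12·12 = 144 = 11·13 + 1), so t ≡ 12·4 = 48 ≡ 9 (mod 13).
    Then x = 6 + 12·9 = 114, valid modulo lcm(12, 13) = 156: x ≡ 114 (mod 156).
Verify: 114 mod 3 = 0 ✓, 114 mod 4 = 2 ✓, 114 mod 13 = 10 ✓.

x ≡ 114 (mod 156).


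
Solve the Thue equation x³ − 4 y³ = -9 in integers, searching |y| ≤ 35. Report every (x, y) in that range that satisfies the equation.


The equation is x³ - 4y³ = -9. For fixed y, x³ = 4·y³ − 9, so a solution requires the RHS to be a perfect cube.
Strategy: iterate y from -35 to 35, compute RHS = 4·y³ − 9, and check whether it is a (positive or negative) perfect cube.
Check small values of y:
  y = 0: RHS = -9 is not a perfect cube.
  y = 1: RHS = -5 is not a perfect cube.
  y = -1: RHS = -13 is not a perfect cube.
  y = 2: RHS = 23 is not a perfect cube.
  y = -2: RHS = -41 is not a perfect cube.
  y = 3: RHS = 99 is not a perfect cube.
  y = -3: RHS = -117 is not a perfect cube.
Continuing the search up to |y| = 35 finds no solutions either.
No (x, y) in the scanned range satisfies the equation.

No integer solutions with |y| ≤ 35.


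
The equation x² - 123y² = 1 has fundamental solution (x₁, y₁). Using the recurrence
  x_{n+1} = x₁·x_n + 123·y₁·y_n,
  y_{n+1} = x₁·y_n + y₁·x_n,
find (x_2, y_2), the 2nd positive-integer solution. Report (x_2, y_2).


Step 1: Find the fundamental solution (x₁, y₁) of x² - 123y² = 1.
  Expand √123 as a continued fraction. a₀ = ⌊√123⌋ = 11; iterate m_{k+1} = d_k·a_k − m_k, d_{k+1} = (123 − m_{k+1}²)/d_k, a_{k+1} = ⌊(a₀ + m_{k+1})/d_{k+1}⌋ (starting m₀ = 0, d₀ = 1), with convergents p_k = a_k·p_{k-1} + p_{k-2}, q_k = a_k·q_{k-1} + q_{k-2} (p₋₁ = 1, q₋₁ = 0):
  k = 0: a₀ = 11; p₀/q₀ = 11/1; p₀² − 123·q₀² = 121 − 123 = -2.
  k = 1: m = 11, d = 2, a = ⌊(11 + 11)/2⌋ = 11; p/q = (11·11 + 1)/(11·1 + 0) = 122/11; p² − 123·q² = 14884 − 14883 = 1.
  The first convergent with p² − 123·q² = 1 gives the fundamental solution (x₁, y₁) = (122, 11).
Step 2: Apply the recurrence (x_{n+1}, y_{n+1}) = (x₁x_n + 123y₁y_n, x₁y_n + y₁x_n) repeatedly.
  From (x_1, y_1) = (122, 11): x_2 = 122·122 + 123·11·11 = 29767; y_2 = 122·11 + 11·122 = 2684.
Step 3: Verify x_2² - 123·y_2² = 886074289 - 886074288 = 1 (should be 1). ✓

(x_1, y_1) = (122, 11); (x_2, y_2) = (29767, 2684).


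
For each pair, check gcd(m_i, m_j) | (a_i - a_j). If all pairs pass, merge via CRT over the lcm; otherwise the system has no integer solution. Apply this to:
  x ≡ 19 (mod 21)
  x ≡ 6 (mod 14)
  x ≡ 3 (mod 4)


Moduli 21, 14, 4 are not pairwise coprime, so CRT works modulo lcm(m_i) when all pairwise compatibility conditions hold.
Pairwise compatibility: gcd(m_i, m_j) must divide a_i - a_j for every pair.
Merge one congruence at a time:
  Start: x ≡ 19 (mod 21).
  Combine with x ≡ 6 (mod 14): gcd(21, 14) = 7, and 6 - 19 = -13 is NOT divisible by 7.
    ⇒ system is inconsistent (no integer solution).

No solution (the system is inconsistent).


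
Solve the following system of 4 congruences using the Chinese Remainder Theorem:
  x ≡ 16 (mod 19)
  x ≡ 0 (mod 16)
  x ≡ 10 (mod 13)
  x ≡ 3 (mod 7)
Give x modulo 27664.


Product of moduli M = 19 · 16 · 13 · 7 = 27664.
Merge one congruence at a time:
  Start: x ≡ 16 (mod 19).
  Combine with x ≡ 0 (mod 16); new modulus lcm = 304.
    Write x = 16 + 19·t and substitute into x ≡ 0 (mod 16): 19·t ≡ 0 − 16 = -16 (mod 16).
    Reduce coefficients mod 16: 3·t ≡ 0 (mod 16).
    The inverse of 3 mod 16 is 11 (since 3·11 = 33 = 2·16 + 1), so t ≡ 11·0 = 0 ≡ 0 (mod 16).
    Then x = 16 + 19·0 = 16, valid modulo lcm(19, 16) = 304: x ≡ 16 (mod 304).
  Combine with x ≡ 10 (mod 13); new modulus lcm = 3952.
    Write x = 16 + 304·t and substitute into x ≡ 10 (mod 13): 304·t ≡ 10 − 16 = -6 (mod 13).
    Reduce coefficients mod 13: 5·t ≡ 7 (mod 13).
    The inverse of 5 mod 13 is 8 (since 5·8 = 40 = 3·13 + 1), so t ≡ 8·7 = 56 ≡ 4 (mod 13).
    Then x = 16 + 304·4 = 1232, valid modulo lcm(304, 13) = 3952: x ≡ 1232 (mod 3952).
  Combine with x ≡ 3 (mod 7); new modulus lcm = 27664.
    Write x = 1232 + 3952·t and substitute into x ≡ 3 (mod 7): 3952·t ≡ 3 − 1232 = -1229 (mod 7).
    Reduce coefficients mod 7: 4·t ≡ 3 (mod 7).
    The inverse of 4 mod 7 is 2 (since 4·2 = 8 = 1·7 + 1), so t ≡ 2·3 = 6 ≡ 6 (mod 7).
    Then x = 1232 + 3952·6 = 24944, valid modulo lcm(3952, 7) = 27664: x ≡ 24944 (mod 27664).
Verify against each original: 24944 mod 19 = 16, 24944 mod 16 = 0, 24944 mod 13 = 10, 24944 mod 7 = 3.

x ≡ 24944 (mod 27664).


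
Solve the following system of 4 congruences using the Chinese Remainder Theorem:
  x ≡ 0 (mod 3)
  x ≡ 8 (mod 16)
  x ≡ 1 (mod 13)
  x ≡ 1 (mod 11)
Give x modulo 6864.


Product of moduli M = 3 · 16 · 13 · 11 = 6864.
Merge one congruence at a time:
  Start: x ≡ 0 (mod 3).
  Combine with x ≡ 8 (mod 16); new modulus lcm = 48.
    Write x = 0 + 3·t and substitute into x ≡ 8 (mod 16): 3·t ≡ 8 − 0 = 8 (mod 16).
    The inverse of 3 mod 16 is 11 (since 3·11 = 33 = 2·16 + 1), so t ≡ 11·8 = 88 ≡ 8 (mod 16).
    Then x = 0 + 3·8 = 24, valid modulo lcm(3, 16) = 48: x ≡ 24 (mod 48).
  Combine with x ≡ 1 (mod 13); new modulus lcm = 624.
    Write x = 24 + 48·t and substitute into x ≡ 1 (mod 13): 48·t ≡ 1 − 24 = -23 (mod 13).
    Reduce coefficients mod 13: 9·t ≡ 3 (mod 13).
    The inverse of 9 mod 13 is 3 (since 9·3 = 27 = 2·13 + 1), so t ≡ 3·3 = 9 ≡ 9 (mod 13).
    Then x = 24 + 48·9 = 456, valid modulo lcm(48, 13) = 624: x ≡ 456 (mod 624).
  Combine with x ≡ 1 (mod 11); new modulus lcm = 6864.
    Write x = 456 + 624·t and substitute into x ≡ 1 (mod 11): 624·t ≡ 1 − 456 = -455 (mod 11).
    Reduce coefficients mod 11: 8·t ≡ 7 (mod 11).
    The inverse of 8 mod 11 is 7 (since 8·7 = 56 = 5·11 + 1), so t ≡ 7·7 = 49 ≡ 5 (mod 11).
    Then x = 456 + 624·5 = 3576, valid modulo lcm(624, 11) = 6864: x ≡ 3576 (mod 6864).
Verify against each original: 3576 mod 3 = 0, 3576 mod 16 = 8, 3576 mod 13 = 1, 3576 mod 11 = 1.

x ≡ 3576 (mod 6864).


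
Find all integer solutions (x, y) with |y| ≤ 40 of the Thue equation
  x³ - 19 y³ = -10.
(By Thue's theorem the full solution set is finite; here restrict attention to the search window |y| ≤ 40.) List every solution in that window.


The equation is x³ - 19y³ = -10. For fixed y, x³ = 19·y³ − 10, so a solution requires the RHS to be a perfect cube.
Strategy: iterate y from -40 to 40, compute RHS = 19·y³ − 10, and check whether it is a (positive or negative) perfect cube.
Check small values of y:
  y = 0: RHS = -10 is not a perfect cube.
  y = 1: RHS = 9 is not a perfect cube.
  y = -1: RHS = -29 is not a perfect cube.
  y = 2: RHS = 142 is not a perfect cube.
  y = -2: RHS = -162 is not a perfect cube.
  y = 3: RHS = 503 is not a perfect cube.
  y = -3: RHS = -523 is not a perfect cube.
Continuing the search up to |y| = 40 finds no solutions either.
No (x, y) in the scanned range satisfies the equation.

No integer solutions with |y| ≤ 40.


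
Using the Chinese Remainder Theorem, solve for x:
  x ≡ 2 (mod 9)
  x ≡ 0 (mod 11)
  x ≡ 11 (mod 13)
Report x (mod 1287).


Moduli 9, 11, 13 are pairwise coprime; by CRT there is a unique solution modulo M = 9 · 11 · 13 = 1287.
Solve pairwise, accumulating the modulus:
  Start with x ≡ 2 (mod 9).
  Combine with x ≡ 0 (mod 11): since gcd(9, 11) = 1, we get a unique residue mod 99.
    Write x = 2 + 9·t and substitute into x ≡ 0 (mod 11): 9·t ≡ 0 − 2 = -2 (mod 11).
    Reduce coefficients mod 11: 9·t ≡ 9 (mod 11).
    The inverse of 9 mod 11 is 5 (since 9·5 = 45 = 4·11 + 1), so t ≡ 5·9 = 45 ≡ 1 (mod 11).
    Then x = 2 + 9·1 = 11, valid modulo lcm(9, 11) = 99: x ≡ 11 (mod 99).
  Combine with x ≡ 11 (mod 13): since gcd(99, 13) = 1, we get a unique residue mod 1287.
    Write x = 11 + 99·t and substitute into x ≡ 11 (mod 13): 99·t ≡ 11 − 11 = 0 (mod 13).
    Reduce coefficients mod 13: 8·t ≡ 0 (mod 13).
    The inverse of 8 mod 13 is 5 (since 8·5 = 40 = 3·13 + 1), so t ≡ 5·0 = 0 ≡ 0 (mod 13).
    Then x = 11 + 99·0 = 11, valid modulo lcm(99, 13) = 1287: x ≡ 11 (mod 1287).
Verify: 11 mod 9 = 2 ✓, 11 mod 11 = 0 ✓, 11 mod 13 = 11 ✓.

x ≡ 11 (mod 1287).


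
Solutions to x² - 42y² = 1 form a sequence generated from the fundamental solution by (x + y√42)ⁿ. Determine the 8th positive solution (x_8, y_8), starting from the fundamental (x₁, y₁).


Step 1: Find the fundamental solution (x₁, y₁) of x² - 42y² = 1.
  Expand √42 as a continued fraction. a₀ = ⌊√42⌋ = 6; iterate m_{k+1} = d_k·a_k − m_k, d_{k+1} = (42 − m_{k+1}²)/d_k, a_{k+1} = ⌊(a₀ + m_{k+1})/d_{k+1}⌋ (starting m₀ = 0, d₀ = 1), with convergents p_k = a_k·p_{k-1} + p_{k-2}, q_k = a_k·q_{k-1} + q_{k-2} (p₋₁ = 1, q₋₁ = 0):
  k = 0: a₀ = 6; p₀/q₀ = 6/1; p₀² − 42·q₀² = 36 − 42 = -6.
  k = 1: m = 6, d = 6, a = ⌊(6 + 6)/6⌋ = 2; p/q = (2·6 + 1)/(2·1 + 0) = 13/2; p² − 42·q² = 169 − 168 = 1.
  The first convergent with p² − 42·q² = 1 gives the fundamental solution (x₁, y₁) = (13, 2).
Step 2: Apply the recurrence (x_{n+1}, y_{n+1}) = (x₁x_n + 42y₁y_n, x₁y_n + y₁x_n) repeatedly.
  From (x_1, y_1) = (13, 2): x_2 = 13·13 + 42·2·2 = 337; y_2 = 13·2 + 2·13 = 52.
  From (x_2, y_2) = (337, 52): x_3 = 13·337 + 42·2·52 = 8749; y_3 = 13·52 + 2·337 = 1350.
  From (x_3, y_3) = (8749, 1350): x_4 = 13·8749 + 42·2·1350 = 227137; y_4 = 13·1350 + 2·8749 = 35048.
  From (x_4, y_4) = (227137, 35048): x_5 = 13·227137 + 42·2·35048 = 5896813; y_5 = 13·35048 + 2·227137 = 909898.
  From (x_5, y_5) = (5896813, 909898): x_6 = 13·5896813 + 42·2·909898 = 153090001; y_6 = 13·909898 + 2·5896813 = 23622300.
  From (x_6, y_6) = (153090001, 23622300): x_7 = 13·153090001 + 42·2·23622300 = 3974443213; y_7 = 13·23622300 + 2·153090001 = 613269902.
  From (x_7, y_7) = (3974443213, 613269902): x_8 = 13·3974443213 + 42·2·613269902 = 103182433537; y_8 = 13·613269902 + 2·3974443213 = 15921395152.
Step 3: Verify x_8² - 42·y_8² = 10646614590617422330369 - 10646614590617422330368 = 1 (should be 1). ✓

(x_1, y_1) = (13, 2); (x_8, y_8) = (103182433537, 15921395152).


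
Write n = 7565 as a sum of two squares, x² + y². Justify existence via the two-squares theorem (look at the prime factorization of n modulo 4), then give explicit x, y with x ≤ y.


Step 1: Factor n = 7565 = 5 · 17 · 89.
Step 2: Check the mod-4 condition on each prime factor: 5 ≡ 1 (mod 4), exponent 1; 17 ≡ 1 (mod 4), exponent 1; 89 ≡ 1 (mod 4), exponent 1.
All primes ≡ 3 (mod 4) appear to even exponent (or don't appear), so by the two-squares theorem n IS expressible as a sum of two squares.
Step 3: Build a representation. Here n = 5 · 17 · 89 is a product of primes ≡ 1 (mod 4). Each prime p ≡ 1 (mod 4) is itself a sum of two squares; find a² by testing p − a² for a perfect square:
  5: 5 − 1² = 4 = 2² ⇒ 5 = 1² + 2².
  17: 17 − 1² = 16 = 4² ⇒ 17 = 1² + 4².
  89: 89 − 1² = 88, 89 − 2² = 85, 89 − 3² = 80, 89 − 4² = 73, 89 − 5² = 64 = 8² ⇒ 89 = 5² + 8².
  Combine using the Brahmagupta–Fibonacci identity (a² + b²)(c² + d²) = (ac − bd)² + (ad + bc)² = (ac + bd)² + (ad − bc)²:
  5 · 17 = 85: from (1² + 2²)(1² + 4²), take (1·1 − 2·4, 1·4 + 2·1) = (1 − 8, 4 + 2) = (-7, 6); dropping signs (only squares matter) gives (7, 6); check 7² + 6² = 49 + 36 = 85 ✓.
  85 · 89 = 7565: from (7² + 6²)(5² + 8²), take (7·5 − 6·8, 7·8 + 6·5) = (35 − 48, 56 + 30) = (-13, 86); dropping signs (only squares matter) gives (13, 86); check 13² + 86² = 169 + 7396 = 7565 ✓.
Step 4: Order so x ≤ y and verify: 13² + 86² = 169 + 7396 = 7565 = n. ✓

n = 7565 = 13² + 86² (one valid representation with x ≤ y).


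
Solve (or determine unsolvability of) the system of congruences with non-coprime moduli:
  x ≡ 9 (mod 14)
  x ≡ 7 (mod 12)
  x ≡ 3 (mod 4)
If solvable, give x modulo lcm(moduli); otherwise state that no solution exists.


Moduli 14, 12, 4 are not pairwise coprime, so CRT works modulo lcm(m_i) when all pairwise compatibility conditions hold.
Pairwise compatibility: gcd(m_i, m_j) must divide a_i - a_j for every pair.
Merge one congruence at a time:
  Start: x ≡ 9 (mod 14).
  Combine with x ≡ 7 (mod 12): gcd(14, 12) = 2; 7 - 9 = -2, which IS divisible by 2, so compatible.
    Write x = 9 + 14·t and substitute into x ≡ 7 (mod 12): 14·t ≡ 7 − 9 = -2 (mod 12).
    Divide the congruence (and modulus) by g = 2: 7·t ≡ -1 (mod 6).
    Reduce coefficients mod 6: 1·t ≡ 5 (mod 6).
    So t ≡ 5 (mod 6).
    Then x = 9 + 14·5 = 79, valid modulo lcm(14, 12) = 84: x ≡ 79 (mod 84).
  Combine with x ≡ 3 (mod 4): gcd(84, 4) = 4; 3 - 79 = -76, which IS divisible by 4, so compatible.
    Write x = 79 + 84·t and substitute into x ≡ 3 (mod 4): 84·t ≡ 3 − 79 = -76 (mod 4).
    Divide the congruence (and modulus) by g = 4: 21·t ≡ -19 (mod 1).
    Modulo 1 every t works; take t = 0.
    Then x = 79 + 84·0 = 79, valid modulo lcm(84, 4) = 84: x ≡ 79 (mod 84).
Verify: 79 mod 14 = 9, 79 mod 12 = 7, 79 mod 4 = 3.

x ≡ 79 (mod 84).


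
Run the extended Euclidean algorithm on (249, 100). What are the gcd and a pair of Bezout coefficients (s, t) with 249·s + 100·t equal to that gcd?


Euclidean algorithm on (249, 100) — divide until remainder is 0:
  249 = 2 · 100 + 49
  100 = 2 · 49 + 2
  49 = 24 · 2 + 1
  2 = 2 · 1 + 0
gcd(249, 100) = 1.
Track Bezout coefficients alongside the remainders: start with r₀ = 249 = a·1 + b·0 (s = 1, t = 0) and r₁ = 100 = a·0 + b·1 (s = 0, t = 1); each new remainder r_{k+1} = r_{k-1} − q_k·r_k inherits s_{k+1} = s_{k-1} − q_k·s_k, t_{k+1} = t_{k-1} − q_k·t_k, so r_k = a·s_k + b·t_k at every step:
  q = 2: r = 49, s = 1 − 2·0 = 1, t = 0 − 2·1 = -2  (check: 249·1 + 100·(-2) = 49)
  q = 2: r = 2, s = 0 − 2·1 = -2, t = 1 − 2·(-2) = 5  (check: 249·(-2) + 100·5 = 2)
  q = 24: r = 1, s = 1 − 24·(-2) = 49, t = -2 − 24·5 = -122  (check: 249·49 + 100·(-122) = 1)
The row with r = 1 (the gcd) gives the Bezout coefficients s = 49, t = -122.
Result: 249 · (49) + 100 · (-122) = 1.

gcd(249, 100) = 1; s = 49, t = -122 (check: 249·49 + 100·(-122) = 1).


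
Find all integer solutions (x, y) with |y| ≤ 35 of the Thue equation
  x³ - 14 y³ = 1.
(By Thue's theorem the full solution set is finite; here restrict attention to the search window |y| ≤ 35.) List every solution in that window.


The equation is x³ - 14y³ = 1. For fixed y, x³ = 14·y³ + 1, so a solution requires the RHS to be a perfect cube.
Strategy: iterate y from -35 to 35, compute RHS = 14·y³ + 1, and check whether it is a (positive or negative) perfect cube.
Check small values of y:
  y = 0: RHS = 1 = (1)³ ⇒ x = 1 works.
  y = 1: RHS = 15 is not a perfect cube.
  y = -1: RHS = -13 is not a perfect cube.
  y = 2: RHS = 113 is not a perfect cube.
  y = -2: RHS = -111 is not a perfect cube.
  y = 3: RHS = 379 is not a perfect cube.
  y = -3: RHS = -377 is not a perfect cube.
Continuing the search up to |y| = 35 finds no further solutions beyond those listed.
Collected solutions: (1, 0).

Solutions (with |y| ≤ 35): (1, 0).


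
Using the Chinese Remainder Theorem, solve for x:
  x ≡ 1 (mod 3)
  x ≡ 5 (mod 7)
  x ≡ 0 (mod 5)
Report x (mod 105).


Moduli 3, 7, 5 are pairwise coprime; by CRT there is a unique solution modulo M = 3 · 7 · 5 = 105.
Solve pairwise, accumulating the modulus:
  Start with x ≡ 1 (mod 3).
  Combine with x ≡ 5 (mod 7): since gcd(3, 7) = 1, we get a unique residue mod 21.
    Write x = 1 + 3·t and substitute into x ≡ 5 (mod 7): 3·t ≡ 5 − 1 = 4 (mod 7).
    The inverse of 3 mod 7 is 5 (since 3·5 = 15 = 2·7 + 1), so t ≡ 5·4 = 20 ≡ 6 (mod 7).
    Then x = 1 + 3·6 = 19, valid modulo lcm(3, 7) = 21: x ≡ 19 (mod 21).
  Combine with x ≡ 0 (mod 5): since gcd(21, 5) = 1, we get a unique residue mod 105.
    Write x = 19 + 21·t and substitute into x ≡ 0 (mod 5): 21·t ≡ 0 − 19 = -19 (mod 5).
    Reduce coefficients mod 5: 1·t ≡ 1 (mod 5).
    So t ≡ 1 (mod 5).
    Then x = 19 + 21·1 = 40, valid modulo lcm(21, 5) = 105: x ≡ 40 (mod 105).
Verify: 40 mod 3 = 1 ✓, 40 mod 7 = 5 ✓, 40 mod 5 = 0 ✓.

x ≡ 40 (mod 105).


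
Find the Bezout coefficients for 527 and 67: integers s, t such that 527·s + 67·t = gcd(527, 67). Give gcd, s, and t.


Euclidean algorithm on (527, 67) — divide until remainder is 0:
  527 = 7 · 67 + 58
  67 = 1 · 58 + 9
  58 = 6 · 9 + 4
  9 = 2 · 4 + 1
  4 = 4 · 1 + 0
gcd(527, 67) = 1.
Track Bezout coefficients alongside the remainders: start with r₀ = 527 = a·1 + b·0 (s = 1, t = 0) and r₁ = 67 = a·0 + b·1 (s = 0, t = 1); each new remainder r_{k+1} = r_{k-1} − q_k·r_k inherits s_{k+1} = s_{k-1} − q_k·s_k, t_{k+1} = t_{k-1} − q_k·t_k, so r_k = a·s_k + b·t_k at every step:
  q = 7: r = 58, s = 1 − 7·0 = 1, t = 0 − 7·1 = -7  (check: 527·1 + 67·(-7) = 58)
  q = 1: r = 9, s = 0 − 1·1 = -1, t = 1 − 1·(-7) = 8  (check: 527·(-1) + 67·8 = 9)
  q = 6: r = 4, s = 1 − 6·(-1) = 7, t = -7 − 6·8 = -55  (check: 527·7 + 67·(-55) = 4)
  q = 2: r = 1, s = -1 − 2·7 = -15, t = 8 − 2·(-55) = 118  (check: 527·(-15) + 67·118 = 1)
The row with r = 1 (the gcd) gives the Bezout coefficients s = -15, t = 118.
Result: 527 · (-15) + 67 · (118) = 1.

gcd(527, 67) = 1; s = -15, t = 118 (check: 527·(-15) + 67·118 = 1).


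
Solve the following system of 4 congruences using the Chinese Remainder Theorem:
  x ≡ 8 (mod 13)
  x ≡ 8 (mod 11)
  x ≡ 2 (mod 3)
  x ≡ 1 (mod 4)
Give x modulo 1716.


Product of moduli M = 13 · 11 · 3 · 4 = 1716.
Merge one congruence at a time:
  Start: x ≡ 8 (mod 13).
  Combine with x ≡ 8 (mod 11); new modulus lcm = 143.
    Write x = 8 + 13·t and substitute into x ≡ 8 (mod 11): 13·t ≡ 8 − 8 = 0 (mod 11).
    Reduce coefficients mod 11: 2·t ≡ 0 (mod 11).
    The inverse of 2 mod 11 is 6 (since 2·6 = 12 = 1·11 + 1), so t ≡ 6·0 = 0 ≡ 0 (mod 11).
    Then x = 8 + 13·0 = 8, valid modulo lcm(13, 11) = 143: x ≡ 8 (mod 143).
  Combine with x ≡ 2 (mod 3); new modulus lcm = 429.
    Write x = 8 + 143·t and substitute into x ≡ 2 (mod 3): 143·t ≡ 2 − 8 = -6 (mod 3).
    Reduce coefficients mod 3: 2·t ≡ 0 (mod 3).
    The inverse of 2 mod 3 is 2 (since 2·2 = 4 = 1·3 + 1), so t ≡ 2·0 = 0 ≡ 0 (mod 3).
    Then x = 8 + 143·0 = 8, valid modulo lcm(143, 3) = 429: x ≡ 8 (mod 429).
  Combine with x ≡ 1 (mod 4); new modulus lcm = 1716.
    Write x = 8 + 429·t and substitute into x ≡ 1 (mod 4): 429·t ≡ 1 − 8 = -7 (mod 4).
    Reduce coefficients mod 4: 1·t ≡ 1 (mod 4).
    So t ≡ 1 (mod 4).
    Then x = 8 + 429·1 = 437, valid modulo lcm(429, 4) = 1716: x ≡ 437 (mod 1716).
Verify against each original: 437 mod 13 = 8, 437 mod 11 = 8, 437 mod 3 = 2, 437 mod 4 = 1.

x ≡ 437 (mod 1716).


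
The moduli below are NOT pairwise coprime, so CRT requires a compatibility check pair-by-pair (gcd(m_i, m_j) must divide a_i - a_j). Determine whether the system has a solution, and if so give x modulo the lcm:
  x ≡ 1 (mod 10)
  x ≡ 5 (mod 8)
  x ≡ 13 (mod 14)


Moduli 10, 8, 14 are not pairwise coprime, so CRT works modulo lcm(m_i) when all pairwise compatibility conditions hold.
Pairwise compatibility: gcd(m_i, m_j) must divide a_i - a_j for every pair.
Merge one congruence at a time:
  Start: x ≡ 1 (mod 10).
  Combine with x ≡ 5 (mod 8): gcd(10, 8) = 2; 5 - 1 = 4, which IS divisible by 2, so compatible.
    Write x = 1 + 10·t and substitute into x ≡ 5 (mod 8): 10·t ≡ 5 − 1 = 4 (mod 8).
    Divide the congruence (and modulus) by g = 2: 5·t ≡ 2 (mod 4).
    Reduce coefficients mod 4: 1·t ≡ 2 (mod 4).
    So t ≡ 2 (mod 4).
    Then x = 1 + 10·2 = 21, valid modulo lcm(10, 8) = 40: x ≡ 21 (mod 40).
  Combine with x ≡ 13 (mod 14): gcd(40, 14) = 2; 13 - 21 = -8, which IS divisible by 2, so compatible.
    Write x = 21 + 40·t and substitute into x ≡ 13 (mod 14): 40·t ≡ 13 − 21 = -8 (mod 14).
    Divide the congruence (and modulus) by g = 2: 20·t ≡ -4 (mod 7).
    Reduce coefficients mod 7: 6·t ≡ 3 (mod 7).
    The inverse of 6 mod 7 is 6 (since 6·6 = 36 = 5·7 + 1), so t ≡ 6·3 = 18 ≡ 4 (mod 7).
    Then x = 21 + 40·4 = 181, valid modulo lcm(40, 14) = 280: x ≡ 181 (mod 280).
Verify: 181 mod 10 = 1, 181 mod 8 = 5, 181 mod 14 = 13.

x ≡ 181 (mod 280).


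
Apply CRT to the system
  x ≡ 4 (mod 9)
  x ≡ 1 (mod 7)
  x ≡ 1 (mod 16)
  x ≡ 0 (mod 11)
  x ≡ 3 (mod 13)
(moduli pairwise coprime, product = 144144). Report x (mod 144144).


Product of moduli M = 9 · 7 · 16 · 11 · 13 = 144144.
Merge one congruence at a time:
  Start: x ≡ 4 (mod 9).
  Combine with x ≡ 1 (mod 7); new modulus lcm = 63.
    Write x = 4 + 9·t and substitute into x ≡ 1 (mod 7): 9·t ≡ 1 − 4 = -3 (mod 7).
    Reduce coefficients mod 7: 2·t ≡ 4 (mod 7).
    The inverse of 2 mod 7 is 4 (since 2·4 = 8 = 1·7 + 1), so t ≡ 4·4 = 16 ≡ 2 (mod 7).
    Then x = 4 + 9·2 = 22, valid modulo lcm(9, 7) = 63: x ≡ 22 (mod 63).
  Combine with x ≡ 1 (mod 16); new modulus lcm = 1008.
    Write x = 22 + 63·t and substitute into x ≡ 1 (mod 16): 63·t ≡ 1 − 22 = -21 (mod 16).
    Reduce coefficients mod 16: 15·t ≡ 11 (mod 16).
    The inverse of 15 mod 16 is 15 (since 15·15 = 225 = 14·16 + 1), so t ≡ 15·11 = 165 ≡ 5 (mod 16).
    Then x = 22 + 63·5 = 337, valid modulo lcm(63, 16) = 1008: x ≡ 337 (mod 1008).
  Combine with x ≡ 0 (mod 11); new modulus lcm = 11088.
    Write x = 337 + 1008·t and substitute into x ≡ 0 (mod 11): 1008·t ≡ 0 − 337 = -337 (mod 11).
    Reduce coefficients mod 11: 7·t ≡ 4 (mod 11).
    The inverse of 7 mod 11 is 8 (since 7·8 = 56 = 5·11 + 1), so t ≡ 8·4 = 32 ≡ 10 (mod 11).
    Then x = 337 + 1008·10 = 10417, valid modulo lcm(1008, 11) = 11088: x ≡ 10417 (mod 11088).
  Combine with x ≡ 3 (mod 13); new modulus lcm = 144144.
    Write x = 10417 + 11088·t and substitute into x ≡ 3 (mod 13): 11088·t ≡ 3 − 10417 = -10414 (mod 13).
    Reduce coefficients mod 13: 12·t ≡ 12 (mod 13).
    The inverse of 12 mod 13 is 12 (since 12·12 = 144 = 11·13 + 1), so t ≡ 12·12 = 144 ≡ 1 (mod 13).
    Then x = 10417 + 11088·1 = 21505, valid modulo lcm(11088, 13) = 144144: x ≡ 21505 (mod 144144).
Verify against each original: 21505 mod 9 = 4, 21505 mod 7 = 1, 21505 mod 16 = 1, 21505 mod 11 = 0, 21505 mod 13 = 3.

x ≡ 21505 (mod 144144).


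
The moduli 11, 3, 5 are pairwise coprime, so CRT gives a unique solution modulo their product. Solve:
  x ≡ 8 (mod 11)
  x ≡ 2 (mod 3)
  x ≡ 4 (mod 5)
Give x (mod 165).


Moduli 11, 3, 5 are pairwise coprime; by CRT there is a unique solution modulo M = 11 · 3 · 5 = 165.
Solve pairwise, accumulating the modulus:
  Start with x ≡ 8 (mod 11).
  Combine with x ≡ 2 (mod 3): since gcd(11, 3) = 1, we get a unique residue mod 33.
    Write x = 8 + 11·t and substitute into x ≡ 2 (mod 3): 11·t ≡ 2 − 8 = -6 (mod 3).
    Reduce coefficients mod 3: 2·t ≡ 0 (mod 3).
    The inverse of 2 mod 3 is 2 (since 2·2 = 4 = 1·3 + 1), so t ≡ 2·0 = 0 ≡ 0 (mod 3).
    Then x = 8 + 11·0 = 8, valid modulo lcm(11, 3) = 33: x ≡ 8 (mod 33).
  Combine with x ≡ 4 (mod 5): since gcd(33, 5) = 1, we get a unique residue mod 165.
    Write x = 8 + 33·t and substitute into x ≡ 4 (mod 5): 33·t ≡ 4 − 8 = -4 (mod 5).
    Reduce coefficients mod 5: 3·t ≡ 1 (mod 5).
    The inverse of 3 mod 5 is 2 (since 3·2 = 6 = 1·5 + 1), so t ≡ 2·1 = 2 ≡ 2 (mod 5).
    Then x = 8 + 33·2 = 74, valid modulo lcm(33, 5) = 165: x ≡ 74 (mod 165).
Verify: 74 mod 11 = 8 ✓, 74 mod 3 = 2 ✓, 74 mod 5 = 4 ✓.

x ≡ 74 (mod 165).


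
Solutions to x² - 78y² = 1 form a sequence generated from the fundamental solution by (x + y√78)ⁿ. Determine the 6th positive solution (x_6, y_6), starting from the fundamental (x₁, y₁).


Step 1: Find the fundamental solution (x₁, y₁) of x² - 78y² = 1.
  Expand √78 as a continued fraction. a₀ = ⌊√78⌋ = 8; iterate m_{k+1} = d_k·a_k − m_k, d_{k+1} = (78 − m_{k+1}²)/d_k, a_{k+1} = ⌊(a₀ + m_{k+1})/d_{k+1}⌋ (starting m₀ = 0, d₀ = 1), with convergents p_k = a_k·p_{k-1} + p_{k-2}, q_k = a_k·q_{k-1} + q_{k-2} (p₋₁ = 1, q₋₁ = 0):
  k = 0: a₀ = 8; p₀/q₀ = 8/1; p₀² − 78·q₀² = 64 − 78 = -14.
  k = 1: m = 8, d = 14, a = ⌊(8 + 8)/14⌋ = 1; p/q = (1·8 + 1)/(1·1 + 0) = 9/1; p² − 78·q² = 81 − 78 = 3.
  k = 2: m = 6, d = 3, a = ⌊(8 + 6)/3⌋ = 4; p/q = (4·9 + 8)/(4·1 + 1) = 44/5; p² − 78·q² = 1936 − 1950 = -14.
  k = 3: m = 6, d = 14, a = ⌊(8 + 6)/14⌋ = 1; p/q = (1·44 + 9)/(1·5 + 1) = 53/6; p² − 78·q² = 2809 − 2808 = 1.
  The first convergent with p² − 78·q² = 1 gives the fundamental solution (x₁, y₁) = (53, 6).
Step 2: Apply the recurrence (x_{n+1}, y_{n+1}) = (x₁x_n + 78y₁y_n, x₁y_n + y₁x_n) repeatedly.
  From (x_1, y_1) = (53, 6): x_2 = 53·53 + 78·6·6 = 5617; y_2 = 53·6 + 6·53 = 636.
  From (x_2, y_2) = (5617, 636): x_3 = 53·5617 + 78·6·636 = 595349; y_3 = 53·636 + 6·5617 = 67410.
  From (x_3, y_3) = (595349, 67410): x_4 = 53·595349 + 78·6·67410 = 63101377; y_4 = 53·67410 + 6·595349 = 7144824.
  From (x_4, y_4) = (63101377, 7144824): x_5 = 53·63101377 + 78·6·7144824 = 6688150613; y_5 = 53·7144824 + 6·63101377 = 757283934.
  From (x_5, y_5) = (6688150613, 757283934): x_6 = 53·6688150613 + 78·6·757283934 = 708880863601; y_6 = 53·757283934 + 6·6688150613 = 80264952180.
Step 3: Verify x_6² - 78·y_6² = 502512078779699566687201 - 502512078779699566687200 = 1 (should be 1). ✓

(x_1, y_1) = (53, 6); (x_6, y_6) = (708880863601, 80264952180).


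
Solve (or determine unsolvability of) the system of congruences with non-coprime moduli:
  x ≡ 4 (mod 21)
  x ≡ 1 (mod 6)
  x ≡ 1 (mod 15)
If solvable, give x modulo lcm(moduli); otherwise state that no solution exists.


Moduli 21, 6, 15 are not pairwise coprime, so CRT works modulo lcm(m_i) when all pairwise compatibility conditions hold.
Pairwise compatibility: gcd(m_i, m_j) must divide a_i - a_j for every pair.
Merge one congruence at a time:
  Start: x ≡ 4 (mod 21).
  Combine with x ≡ 1 (mod 6): gcd(21, 6) = 3; 1 - 4 = -3, which IS divisible by 3, so compatible.
    Write x = 4 + 21·t and substitute into x ≡ 1 (mod 6): 21·t ≡ 1 − 4 = -3 (mod 6).
    Divide the congruence (and modulus) by g = 3: 7·t ≡ -1 (mod 2).
    Reduce coefficients mod 2: 1·t ≡ 1 (mod 2).
    So t ≡ 1 (mod 2).
    Then x = 4 + 21·1 = 25, valid modulo lcm(21, 6) = 42: x ≡ 25 (mod 42).
  Combine with x ≡ 1 (mod 15): gcd(42, 15) = 3; 1 - 25 = -24, which IS divisible by 3, so compatible.
    Write x = 25 + 42·t and substitute into x ≡ 1 (mod 15): 42·t ≡ 1 − 25 = -24 (mod 15).
    Divide the congruence (and modulus) by g = 3: 14·t ≡ -8 (mod 5).
    Reduce coefficients mod 5: 4·t ≡ 2 (mod 5).
    The inverse of 4 mod 5 is 4 (since 4·4 = 16 = 3·5 + 1), so t ≡ 4·2 = 8 ≡ 3 (mod 5).
    Then x = 25 + 42·3 = 151, valid modulo lcm(42, 15) = 210: x ≡ 151 (mod 210).
Verify: 151 mod 21 = 4, 151 mod 6 = 1, 151 mod 15 = 1.

x ≡ 151 (mod 210).


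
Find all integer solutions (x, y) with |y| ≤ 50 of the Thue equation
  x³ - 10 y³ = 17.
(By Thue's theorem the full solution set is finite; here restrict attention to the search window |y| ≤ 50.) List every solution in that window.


The equation is x³ - 10y³ = 17. For fixed y, x³ = 10·y³ + 17, so a solution requires the RHS to be a perfect cube.
Strategy: iterate y from -50 to 50, compute RHS = 10·y³ + 17, and check whether it is a (positive or negative) perfect cube.
Check small values of y:
  y = 0: RHS = 17 is not a perfect cube.
  y = 1: RHS = 27 = (3)³ ⇒ x = 3 works.
  y = -1: RHS = 7 is not a perfect cube.
  y = 2: RHS = 97 is not a perfect cube.
  y = -2: RHS = -63 is not a perfect cube.
  y = 3: RHS = 287 is not a perfect cube.
  y = -3: RHS = -253 is not a perfect cube.
Continuing the search up to |y| = 50 finds no further solutions beyond those listed.
Collected solutions: (3, 1).

Solutions (with |y| ≤ 50): (3, 1).
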